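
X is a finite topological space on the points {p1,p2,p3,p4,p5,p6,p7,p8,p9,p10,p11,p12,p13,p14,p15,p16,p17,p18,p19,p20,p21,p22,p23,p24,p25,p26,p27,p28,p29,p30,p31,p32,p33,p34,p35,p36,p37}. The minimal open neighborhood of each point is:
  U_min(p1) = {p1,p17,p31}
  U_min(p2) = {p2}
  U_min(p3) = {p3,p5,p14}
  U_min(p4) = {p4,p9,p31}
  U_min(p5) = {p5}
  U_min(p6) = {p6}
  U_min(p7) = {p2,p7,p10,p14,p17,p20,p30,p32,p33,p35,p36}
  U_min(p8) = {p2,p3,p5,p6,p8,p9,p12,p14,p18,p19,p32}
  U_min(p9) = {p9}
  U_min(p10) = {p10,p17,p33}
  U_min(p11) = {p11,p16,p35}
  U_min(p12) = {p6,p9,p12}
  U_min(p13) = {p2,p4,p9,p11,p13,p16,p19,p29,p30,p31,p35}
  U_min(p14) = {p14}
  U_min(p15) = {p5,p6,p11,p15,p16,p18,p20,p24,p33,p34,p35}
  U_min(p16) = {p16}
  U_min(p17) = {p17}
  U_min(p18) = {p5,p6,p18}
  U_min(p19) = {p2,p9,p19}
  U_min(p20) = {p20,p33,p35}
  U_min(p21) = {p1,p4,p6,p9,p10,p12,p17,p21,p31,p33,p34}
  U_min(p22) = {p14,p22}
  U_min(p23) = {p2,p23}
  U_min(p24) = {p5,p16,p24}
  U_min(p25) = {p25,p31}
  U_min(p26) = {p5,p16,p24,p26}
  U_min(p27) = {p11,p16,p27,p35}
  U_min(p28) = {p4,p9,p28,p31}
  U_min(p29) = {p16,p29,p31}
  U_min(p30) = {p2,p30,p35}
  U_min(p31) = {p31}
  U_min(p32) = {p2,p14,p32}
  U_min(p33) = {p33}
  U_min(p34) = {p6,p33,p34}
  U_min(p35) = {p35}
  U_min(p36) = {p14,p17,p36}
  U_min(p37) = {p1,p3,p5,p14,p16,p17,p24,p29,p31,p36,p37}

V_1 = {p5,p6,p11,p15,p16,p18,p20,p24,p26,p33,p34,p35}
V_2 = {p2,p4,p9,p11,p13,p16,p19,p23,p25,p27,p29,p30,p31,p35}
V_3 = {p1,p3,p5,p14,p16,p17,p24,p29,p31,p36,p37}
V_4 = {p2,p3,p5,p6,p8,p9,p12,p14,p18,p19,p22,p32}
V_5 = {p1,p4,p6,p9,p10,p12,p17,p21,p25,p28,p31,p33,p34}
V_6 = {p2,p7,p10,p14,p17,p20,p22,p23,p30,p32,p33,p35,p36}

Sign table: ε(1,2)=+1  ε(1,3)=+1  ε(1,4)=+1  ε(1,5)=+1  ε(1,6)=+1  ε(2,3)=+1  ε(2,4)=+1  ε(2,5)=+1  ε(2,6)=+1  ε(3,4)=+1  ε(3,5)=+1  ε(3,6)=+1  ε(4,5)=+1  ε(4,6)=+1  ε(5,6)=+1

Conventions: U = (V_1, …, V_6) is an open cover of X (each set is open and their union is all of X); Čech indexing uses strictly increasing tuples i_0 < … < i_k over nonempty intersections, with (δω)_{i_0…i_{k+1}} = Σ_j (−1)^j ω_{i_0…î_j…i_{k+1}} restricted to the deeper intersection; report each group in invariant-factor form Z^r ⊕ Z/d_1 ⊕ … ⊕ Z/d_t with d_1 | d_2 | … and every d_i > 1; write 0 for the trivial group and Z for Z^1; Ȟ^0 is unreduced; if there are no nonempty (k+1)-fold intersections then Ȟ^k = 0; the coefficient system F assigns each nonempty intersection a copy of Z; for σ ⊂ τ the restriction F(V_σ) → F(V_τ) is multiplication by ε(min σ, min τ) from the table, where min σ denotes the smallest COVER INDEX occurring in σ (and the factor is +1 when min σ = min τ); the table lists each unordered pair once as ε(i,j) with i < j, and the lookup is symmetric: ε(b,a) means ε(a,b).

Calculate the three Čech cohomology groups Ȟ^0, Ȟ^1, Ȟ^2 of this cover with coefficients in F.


nerve simplices:
  V12={p11,p16,p35} V13={p5,p16,p24} V14={p5,p6,p18} V15={p6,p33,p34} V16={p20,p33,p35} V23={p16,p29,p31} V24={p2,p9,p19} V25={p4,p9,p25,p31} V26={p2,p23,p30,p35} V34={p3,p5,p14} V35={p1,p17,p31} V36={p14,p17,p36} V45={p6,p9,p12} V46={p2,p14,p22,p32} V56={p10,p17,p33}
  V123={p16} V126={p35} V134={p5} V145={p6} V156={p33} V235={p31} V245={p9} V246={p2} V346={p14} V356={p17}
C dims 6,15,10; δ0: rk 5, SNF 1^5; δ1: rk 10, SNF 1^9·2
degree 0: 6−5−0 = 1 → Ȟ^0 ≅ Z
degree 1: 15−10−5 = 0 → Ȟ^1 ≅ 0
degree 2: 10−0−10 = 0 plus torsion [2] → Ȟ^2 ≅ Z/2

Ȟ^0 ≅ Z, Ȟ^1 ≅ 0, Ȟ^2 ≅ Z/2


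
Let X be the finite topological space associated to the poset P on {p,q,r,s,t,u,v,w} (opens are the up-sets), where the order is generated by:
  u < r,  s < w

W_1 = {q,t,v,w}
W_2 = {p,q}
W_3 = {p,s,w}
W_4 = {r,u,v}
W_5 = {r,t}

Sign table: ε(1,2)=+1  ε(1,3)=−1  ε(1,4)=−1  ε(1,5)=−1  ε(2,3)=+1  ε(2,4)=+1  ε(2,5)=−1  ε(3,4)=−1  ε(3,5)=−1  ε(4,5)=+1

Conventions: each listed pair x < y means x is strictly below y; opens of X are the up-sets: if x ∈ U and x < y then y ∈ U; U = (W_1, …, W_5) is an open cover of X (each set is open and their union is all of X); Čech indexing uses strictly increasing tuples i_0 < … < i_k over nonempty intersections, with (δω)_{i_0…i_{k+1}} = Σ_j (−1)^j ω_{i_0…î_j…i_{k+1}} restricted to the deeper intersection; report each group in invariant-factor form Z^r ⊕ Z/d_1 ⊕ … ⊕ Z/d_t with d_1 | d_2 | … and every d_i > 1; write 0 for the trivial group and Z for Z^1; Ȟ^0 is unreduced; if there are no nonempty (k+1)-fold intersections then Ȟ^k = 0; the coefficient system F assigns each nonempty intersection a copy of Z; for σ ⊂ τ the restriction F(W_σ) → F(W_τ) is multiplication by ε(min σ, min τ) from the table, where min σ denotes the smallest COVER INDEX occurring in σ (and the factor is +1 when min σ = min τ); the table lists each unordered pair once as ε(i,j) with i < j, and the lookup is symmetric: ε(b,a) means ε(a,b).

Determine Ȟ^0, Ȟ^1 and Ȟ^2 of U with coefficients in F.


Ȟ^0 ≅ 0,  Ȟ^1 ≅ Z ⊕ Z/2,  Ȟ^2 ≅ 0

nerve simplices:
  W12={q} W13={w} W14={v} W15={t} W23={p} W45={r}
C dims 5,6; δ0: rk 5, SNF 1^4·2
degree 0: 5−5−0 = 0 → Ȟ^0 ≅ 0
degree 1: 6−0−5 = 1 plus torsion [2] → Ȟ^1 ≅ Z ⊕ Z/2
degree 2: 0−0−0 = 0 → Ȟ^2 ≅ 0


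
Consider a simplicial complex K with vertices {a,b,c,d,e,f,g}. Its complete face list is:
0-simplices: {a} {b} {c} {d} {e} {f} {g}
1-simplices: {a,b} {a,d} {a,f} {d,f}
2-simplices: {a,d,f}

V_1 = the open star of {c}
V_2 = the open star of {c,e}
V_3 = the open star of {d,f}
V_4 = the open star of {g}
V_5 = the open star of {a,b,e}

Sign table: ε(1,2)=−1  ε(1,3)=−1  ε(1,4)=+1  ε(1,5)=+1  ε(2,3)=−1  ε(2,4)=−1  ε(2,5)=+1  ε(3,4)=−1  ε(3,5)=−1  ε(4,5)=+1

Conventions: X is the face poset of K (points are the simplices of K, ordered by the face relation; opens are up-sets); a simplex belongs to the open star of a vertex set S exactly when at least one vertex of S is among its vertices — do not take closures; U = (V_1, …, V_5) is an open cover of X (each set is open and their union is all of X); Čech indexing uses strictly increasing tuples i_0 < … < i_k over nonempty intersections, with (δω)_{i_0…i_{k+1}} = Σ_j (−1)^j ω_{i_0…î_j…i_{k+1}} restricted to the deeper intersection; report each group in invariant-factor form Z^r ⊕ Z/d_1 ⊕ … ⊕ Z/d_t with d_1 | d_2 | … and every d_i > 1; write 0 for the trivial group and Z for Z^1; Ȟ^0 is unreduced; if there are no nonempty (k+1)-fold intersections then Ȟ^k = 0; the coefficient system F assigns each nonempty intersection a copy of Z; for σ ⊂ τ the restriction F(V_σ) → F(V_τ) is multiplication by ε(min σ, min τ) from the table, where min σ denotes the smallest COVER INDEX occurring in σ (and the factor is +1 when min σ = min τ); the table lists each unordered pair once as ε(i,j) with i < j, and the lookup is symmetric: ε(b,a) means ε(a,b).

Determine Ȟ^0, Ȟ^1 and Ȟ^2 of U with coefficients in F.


Ȟ^0 = Z^2, Ȟ^1 = 0 and Ȟ^2 = 0

nonempty overlaps:
  V1={{c}} V2={{c},{e}} V3={{d},{f},{a,d},{a,f},{d,f},{a,d,f}} V4={{g}} V5={{a},{b},{e},{a,b},{a,d},{a,f},{a,d,f}}
  V12={{c}} V25={{e}} V35={{a,d},{a,f},{a,d,f}}
C dims 5,3; δ0: rk 3, SNF 1^3
degree 0: 5−3−0 = 2 → Ȟ^0 ≅ Z^2
degree 1: 3−0−3 = 0 → Ȟ^1 ≅ 0
degree 2: 0−0−0 = 0 → Ȟ^2 ≅ 0


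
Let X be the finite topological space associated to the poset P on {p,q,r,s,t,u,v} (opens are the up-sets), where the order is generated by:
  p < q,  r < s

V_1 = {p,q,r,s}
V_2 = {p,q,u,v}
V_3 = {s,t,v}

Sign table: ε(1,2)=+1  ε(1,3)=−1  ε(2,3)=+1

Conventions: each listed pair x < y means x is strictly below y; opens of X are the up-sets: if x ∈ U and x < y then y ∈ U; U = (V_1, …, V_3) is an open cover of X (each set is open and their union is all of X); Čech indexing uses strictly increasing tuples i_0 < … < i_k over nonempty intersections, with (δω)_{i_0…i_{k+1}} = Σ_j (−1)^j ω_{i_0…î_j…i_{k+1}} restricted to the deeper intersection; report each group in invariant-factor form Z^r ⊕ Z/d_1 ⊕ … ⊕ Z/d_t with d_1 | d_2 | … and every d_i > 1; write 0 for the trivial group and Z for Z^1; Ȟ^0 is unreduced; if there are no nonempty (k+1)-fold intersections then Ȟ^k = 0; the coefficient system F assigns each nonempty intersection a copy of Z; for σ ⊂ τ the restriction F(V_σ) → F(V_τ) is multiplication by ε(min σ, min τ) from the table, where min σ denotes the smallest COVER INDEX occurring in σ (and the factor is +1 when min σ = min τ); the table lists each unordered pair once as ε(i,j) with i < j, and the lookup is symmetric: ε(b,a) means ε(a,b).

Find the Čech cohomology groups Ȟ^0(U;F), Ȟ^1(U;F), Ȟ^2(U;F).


Ȟ^0 ≅ 0,  Ȟ^1 ≅ Z/2,  Ȟ^2 ≅ 0

nerve simplices:
  V12={p,q} V13={s} V23={v}
C dims 3,3; δ0: rk 3, SNF 1^2·2
degree 0: 3−3−0 = 0 → Ȟ^0 ≅ 0
degree 1: 3−0−3 = 0 plus torsion [2] → Ȟ^1 ≅ Z/2
degree 2: 0−0−0 = 0 → Ȟ^2 ≅ 0


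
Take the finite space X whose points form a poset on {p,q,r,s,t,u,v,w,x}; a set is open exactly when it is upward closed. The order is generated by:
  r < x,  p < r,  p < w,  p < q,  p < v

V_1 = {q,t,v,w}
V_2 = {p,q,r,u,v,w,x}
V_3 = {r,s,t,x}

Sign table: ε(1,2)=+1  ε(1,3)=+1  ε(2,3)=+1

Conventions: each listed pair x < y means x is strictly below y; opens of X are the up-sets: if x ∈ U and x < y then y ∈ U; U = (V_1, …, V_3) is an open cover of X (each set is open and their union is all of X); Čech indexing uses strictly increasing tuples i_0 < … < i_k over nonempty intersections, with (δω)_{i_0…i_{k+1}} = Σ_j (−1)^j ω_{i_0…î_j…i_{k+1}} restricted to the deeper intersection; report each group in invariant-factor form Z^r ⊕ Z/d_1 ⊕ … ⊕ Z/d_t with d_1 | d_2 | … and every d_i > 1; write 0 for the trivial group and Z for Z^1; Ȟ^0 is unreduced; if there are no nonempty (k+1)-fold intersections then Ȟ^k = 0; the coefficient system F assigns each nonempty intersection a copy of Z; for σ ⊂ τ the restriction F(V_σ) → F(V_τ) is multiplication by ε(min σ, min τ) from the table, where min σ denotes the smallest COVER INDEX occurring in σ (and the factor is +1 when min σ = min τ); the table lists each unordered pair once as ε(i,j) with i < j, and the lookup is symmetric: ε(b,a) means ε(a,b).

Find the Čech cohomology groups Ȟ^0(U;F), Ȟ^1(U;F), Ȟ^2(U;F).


Ȟ^0 ≅ Z, Ȟ^1 ≅ Z, Ȟ^2 ≅ 0

cover nerve:
  V12={q,v,w} V13={t} V23={r,x}
C dims 3,3; δ0: rk 2, SNF 1^2
Ȟ^0: (3−2)−0=1 ⇒ Z
Ȟ^1: (3−0)−2=1 ⇒ Z
Ȟ^2: (0−0)−0=0 ⇒ 0


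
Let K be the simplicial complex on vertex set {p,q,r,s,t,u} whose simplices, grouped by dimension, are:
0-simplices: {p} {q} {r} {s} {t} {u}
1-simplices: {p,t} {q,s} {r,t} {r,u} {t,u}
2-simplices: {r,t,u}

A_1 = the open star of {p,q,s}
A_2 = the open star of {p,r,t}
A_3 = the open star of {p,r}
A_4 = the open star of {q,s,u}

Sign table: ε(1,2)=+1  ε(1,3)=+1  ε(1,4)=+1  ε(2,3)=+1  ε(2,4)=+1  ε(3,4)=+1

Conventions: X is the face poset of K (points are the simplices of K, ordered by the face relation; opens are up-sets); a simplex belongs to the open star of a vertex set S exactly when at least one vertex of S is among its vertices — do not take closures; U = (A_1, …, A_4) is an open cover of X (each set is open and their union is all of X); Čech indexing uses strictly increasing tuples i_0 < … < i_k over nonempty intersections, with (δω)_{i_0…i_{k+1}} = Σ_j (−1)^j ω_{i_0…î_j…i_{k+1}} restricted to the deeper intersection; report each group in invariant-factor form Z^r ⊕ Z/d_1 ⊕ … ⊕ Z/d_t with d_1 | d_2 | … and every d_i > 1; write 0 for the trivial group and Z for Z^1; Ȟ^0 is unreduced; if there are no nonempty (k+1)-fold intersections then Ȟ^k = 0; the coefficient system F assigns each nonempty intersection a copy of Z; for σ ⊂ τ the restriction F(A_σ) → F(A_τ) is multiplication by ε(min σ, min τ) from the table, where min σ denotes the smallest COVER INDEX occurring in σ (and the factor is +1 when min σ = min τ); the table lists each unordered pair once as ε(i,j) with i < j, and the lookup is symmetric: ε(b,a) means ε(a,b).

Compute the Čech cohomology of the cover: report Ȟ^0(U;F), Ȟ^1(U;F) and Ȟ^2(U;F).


nerve of the cover:
  A1={{p},{q},{s},{p,t},{q,s}} A2={{p},{r},{t},{p,t},{r,t},{r,u},{t,u},{r,t,u}} A3={{p},{r},{p,t},{r,t},{r,u},{r,t,u}} A4={{q},{s},{u},{q,s},{r,u},{t,u},{r,t,u}}
  A12={{p},{p,t}} A13={{p},{p,t}} A14={{q},{s},{q,s}} A23={{p},{r},{p,t},{r,t},{r,u},{r,t,u}} A24={{r,u},{t,u},{r,t,u}} A34={{r,u},{r,t,u}}
  A123={{p},{p,t}} A234={{r,u},{r,t,u}}
C dims 4,6,2; δ0: rk 3, SNF 1^3; δ1: rk 2, SNF 1^2
Ȟ^0 = (4 − 3) − 0 = 1, so Ȟ^0 ≅ Z
Ȟ^1 = (6 − 2) − 3 = 1, so Ȟ^1 ≅ Z
Ȟ^2 = (2 − 0) − 2 = 0, so Ȟ^2 ≅ 0

Ȟ^0 = Z, Ȟ^1 = Z, Ȟ^2 = 0


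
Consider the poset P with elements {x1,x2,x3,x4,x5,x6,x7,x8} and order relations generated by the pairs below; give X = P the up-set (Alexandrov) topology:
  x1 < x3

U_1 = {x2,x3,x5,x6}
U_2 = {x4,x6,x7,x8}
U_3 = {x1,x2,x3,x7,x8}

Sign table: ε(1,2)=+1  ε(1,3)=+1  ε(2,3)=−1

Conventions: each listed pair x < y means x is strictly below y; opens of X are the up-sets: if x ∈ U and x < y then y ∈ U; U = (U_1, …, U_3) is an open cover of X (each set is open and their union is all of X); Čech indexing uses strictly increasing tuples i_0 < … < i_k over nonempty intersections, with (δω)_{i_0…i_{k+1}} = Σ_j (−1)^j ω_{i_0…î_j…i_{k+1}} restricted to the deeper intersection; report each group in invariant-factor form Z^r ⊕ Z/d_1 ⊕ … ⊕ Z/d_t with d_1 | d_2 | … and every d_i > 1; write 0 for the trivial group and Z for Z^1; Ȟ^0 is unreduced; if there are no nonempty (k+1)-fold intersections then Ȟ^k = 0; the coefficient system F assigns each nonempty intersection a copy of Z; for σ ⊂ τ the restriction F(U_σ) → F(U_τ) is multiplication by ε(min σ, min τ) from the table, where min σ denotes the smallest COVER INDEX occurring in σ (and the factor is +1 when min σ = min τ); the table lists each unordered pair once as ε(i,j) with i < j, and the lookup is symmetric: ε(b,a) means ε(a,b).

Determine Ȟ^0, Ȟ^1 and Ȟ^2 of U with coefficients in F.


nonempty intersections:
  U12={x6} U13={x2,x3} U23={x7,x8}
C dims 3,3; δ0: rk 3, SNF 1^2·2
Ȟ^0: (3−3)−0=0 ⇒ 0
Ȟ^1: (3−0)−3=0 plus torsion [2] ⇒ Z/2
Ȟ^2: (0−0)−0=0 ⇒ 0

Ȟ^0(U;F) ≅ 0, Ȟ^1(U;F) ≅ Z/2, Ȟ^2(U;F) ≅ 0


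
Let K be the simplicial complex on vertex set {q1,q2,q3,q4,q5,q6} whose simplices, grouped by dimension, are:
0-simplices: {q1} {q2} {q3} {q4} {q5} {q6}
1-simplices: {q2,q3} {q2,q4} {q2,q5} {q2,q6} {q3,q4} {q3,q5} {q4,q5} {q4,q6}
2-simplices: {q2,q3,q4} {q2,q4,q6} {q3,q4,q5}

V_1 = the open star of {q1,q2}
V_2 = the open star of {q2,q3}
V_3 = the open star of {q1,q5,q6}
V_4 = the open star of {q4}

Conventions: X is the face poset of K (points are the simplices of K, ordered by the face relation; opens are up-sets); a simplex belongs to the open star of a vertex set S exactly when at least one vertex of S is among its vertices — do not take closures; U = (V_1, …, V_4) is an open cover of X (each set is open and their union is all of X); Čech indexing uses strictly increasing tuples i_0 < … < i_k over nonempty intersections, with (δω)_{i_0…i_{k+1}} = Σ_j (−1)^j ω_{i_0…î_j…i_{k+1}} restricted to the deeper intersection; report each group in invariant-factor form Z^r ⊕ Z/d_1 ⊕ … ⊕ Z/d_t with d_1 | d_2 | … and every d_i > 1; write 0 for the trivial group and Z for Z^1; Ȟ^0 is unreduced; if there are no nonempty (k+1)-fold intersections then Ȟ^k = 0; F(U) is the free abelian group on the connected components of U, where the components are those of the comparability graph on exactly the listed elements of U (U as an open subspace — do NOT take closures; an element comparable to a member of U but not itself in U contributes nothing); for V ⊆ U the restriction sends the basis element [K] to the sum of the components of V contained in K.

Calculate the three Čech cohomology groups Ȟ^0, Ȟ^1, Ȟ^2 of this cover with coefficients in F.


Ȟ^0(U;F) ≅ Z^2, Ȟ^1(U;F) ≅ Z and Ȟ^2(U;F) ≅ 0

nonempty overlaps:
  V1={{q1},{q2},{q2,q3},{q2,q4},{q2,q5},{q2,q6},{q2,q3,q4},{q2,q4,q6}} V2={{q2},{q3},{q2,q3},{q2,q4},{q2,q5},{q2,q6},{q3,q4},{q3,q5},{q2,q3,q4},{q2,q4,q6},{q3,q4,q5}} V3={{q1},{q5},{q6},{q2,q5},{q2,q6},{q3,q5},{q4,q5},{q4,q6},{q2,q4,q6},{q3,q4,q5}} V4={{q4},{q2,q4},{q3,q4},{q4,q5},{q4,q6},{q2,q3,q4},{q2,q4,q6},{q3,q4,q5}}
  V12={{q2},{q2,q3},{q2,q4},{q2,q5},{q2,q6},{q2,q3,q4},{q2,q4,q6}} V13={{q1},{q2,q5},{q2,q6},{q2,q4,q6}} V14={{q2,q4},{q2,q3,q4},{q2,q4,q6}} V23={{q2,q5},{q2,q6},{q3,q5},{q2,q4,q6},{q3,q4,q5}} V24={{q2,q4},{q3,q4},{q2,q3,q4},{q2,q4,q6},{q3,q4,q5}} V34={{q4,q5},{q4,q6},{q2,q4,q6},{q3,q4,q5}}
  V123={{q2,q5},{q2,q6},{q2,q4,q6}} V124={{q2,q4},{q2,q3,q4},{q2,q4,q6}} V134={{q2,q4,q6}} V234={{q2,q4,q6},{q3,q4,q5}}
  V1234={{q2,q4,q6}}
components per intersection:
  V1: {{q1}} {{q2},{q2,q3},{q2,q4},{q2,q5},{q2,q6},{q2,q3,q4},{q2,q4,q6}}
  V2: {{q2},{q3},{q2,q3},{q2,q4},{q2,q5},{q2,q6},{q3,q4},{q3,q5},{q2,q3,q4},{q2,q4,q6},{q3,q4,q5}}
  V3: {{q1}} {{q5},{q2,q5},{q3,q5},{q4,q5},{q3,q4,q5}} {{q6},{q2,q6},{q4,q6},{q2,q4,q6}}
  V4: {{q4},{q2,q4},{q3,q4},{q4,q5},{q4,q6},{q2,q3,q4},{q2,q4,q6},{q3,q4,q5}}
  V12: {{q2},{q2,q3},{q2,q4},{q2,q5},{q2,q6},{q2,q3,q4},{q2,q4,q6}}
  V13: {{q1}} {{q2,q5}} {{q2,q6},{q2,q4,q6}}
  V14: {{q2,q4},{q2,q3,q4},{q2,q4,q6}}
  V23: {{q2,q5}} {{q2,q6},{q2,q4,q6}} {{q3,q5},{q3,q4,q5}}
  V24: {{q2,q4},{q3,q4},{q2,q3,q4},{q2,q4,q6},{q3,q4,q5}}
  V34: {{q4,q5},{q3,q4,q5}} {{q4,q6},{q2,q4,q6}}
  V123: {{q2,q5}} {{q2,q6},{q2,q4,q6}}
  V124: {{q2,q4},{q2,q3,q4},{q2,q4,q6}}
  V134: {{q2,q4,q6}}
  V234: {{q2,q4,q6}} {{q3,q4,q5}}
  V1234: {{q2,q4,q6}}
C dims 7,11,6,1; δ0: rk 5, SNF 1^5; δ1: rk 5, SNF 1^5; δ2: rk 1, SNF 1^1
degree 0: 7−5−0 = 2 → Ȟ^0 ≅ Z^2
degree 1: 11−5−5 = 1 → Ȟ^1 ≅ Z
degree 2: 6−1−5 = 0 → Ȟ^2 ≅ 0


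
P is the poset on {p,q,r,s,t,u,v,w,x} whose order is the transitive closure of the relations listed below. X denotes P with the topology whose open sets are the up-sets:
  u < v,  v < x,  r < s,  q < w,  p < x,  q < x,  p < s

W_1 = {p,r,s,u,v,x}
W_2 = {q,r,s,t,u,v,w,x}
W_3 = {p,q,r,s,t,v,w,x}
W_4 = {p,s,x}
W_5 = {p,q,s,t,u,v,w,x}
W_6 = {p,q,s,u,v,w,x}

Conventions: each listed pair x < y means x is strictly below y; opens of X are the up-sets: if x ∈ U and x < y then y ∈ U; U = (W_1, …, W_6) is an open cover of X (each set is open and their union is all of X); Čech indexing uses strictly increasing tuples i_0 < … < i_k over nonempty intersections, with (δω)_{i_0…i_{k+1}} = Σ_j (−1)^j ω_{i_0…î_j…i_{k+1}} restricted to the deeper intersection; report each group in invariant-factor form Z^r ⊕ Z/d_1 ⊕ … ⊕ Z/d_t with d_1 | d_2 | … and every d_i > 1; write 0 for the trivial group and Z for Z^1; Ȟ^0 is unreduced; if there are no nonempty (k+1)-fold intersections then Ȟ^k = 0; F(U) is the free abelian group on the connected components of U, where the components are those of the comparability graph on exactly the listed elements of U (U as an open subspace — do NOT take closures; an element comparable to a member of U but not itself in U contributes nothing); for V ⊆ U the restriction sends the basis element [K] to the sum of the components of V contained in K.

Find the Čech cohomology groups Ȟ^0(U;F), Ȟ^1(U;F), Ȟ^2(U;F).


nerve of the cover:
  W12={r,s,u,v,x} W13={p,r,s,v,x} W14={p,s,x} W15={p,s,u,v,x} W16={p,s,u,v,x} W23={q,r,s,t,v,w,x} W24={s,x} W25={q,s,t,u,v,w,x} W26={q,s,u,v,w,x} W34={p,s,x} W35={p,q,s,t,v,w,x} W36={p,q,s,v,w,x} W45={p,s,x} W46={p,s,x} W56={p,q,s,u,v,w,x}
  W123={r,s,v,x} W124={s,x} W125={s,u,v,x} W126={s,u,v,x} W134={p,s,x} W135={p,s,v,x} W136={p,s,v,x} W145={p,s,x} W146={p,s,x} W156={p,s,u,v,x} W234={s,x} W235={q,s,t,v,w,x} W236={q,s,v,w,x} W245={s,x} W246={s,x} W256={q,s,u,v,w,x} W345={p,s,x} W346={p,s,x} W356={p,q,s,v,w,x} W456={p,s,x}
  W1234={s,x} W1235={s,v,x} W1236={s,v,x} W1245={s,x} W1246={s,x} W1256={s,u,v,x} W1345={p,s,x} W1346={p,s,x} W1356={p,s,v,x} W1456={p,s,x} W2345={s,x} W2346={s,x} W2356={q,s,v,w,x} W2456={s,x} W3456={p,s,x}
  W12345={s,x} W12346={s,x} W12356={s,v,x} W12456={s,x} W13456={p,s,x} W23456={s,x}
  W123456={s,x}
components per intersection:
  W1: {p,r,s,u,v,x}
  W2: {q,u,v,w,x} {r,s} {t}
  W3: {p,q,r,s,v,w,x} {t}
  W4: {p,s,x}
  W5: {p,q,s,u,v,w,x} {t}
  W6: {p,q,s,u,v,w,x}
  W12: {r,s} {u,v,x}
  W13: {p,r,s,v,x}
  W14: {p,s,x}
  W15: {p,s,u,v,x}
  W16: {p,s,u,v,x}
  W23: {q,v,w,x} {r,s} {t}
  W24: {s} {x}
  W25: {q,u,v,w,x} {s} {t}
  W26: {q,u,v,w,x} {s}
  W34: {p,s,x}
  W35: {p,q,s,v,w,x} {t}
  W36: {p,q,s,v,w,x}
  W45: {p,s,x}
  W46: {p,s,x}
  W56: {p,q,s,u,v,w,x}
  W123: {r,s} {v,x}
  W124: {s} {x}
  W125: {s} {u,v,x}
  W126: {s} {u,v,x}
  W134: {p,s,x}
  W135: {p,s,v,x}
  W136: {p,s,v,x}
  W145: {p,s,x}
  W146: {p,s,x}
  W156: {p,s,u,v,x}
  W234: {s} {x}
  W235: {q,v,w,x} {s} {t}
  W236: {q,v,w,x} {s}
  W245: {s} {x}
  W246: {s} {x}
  W256: {q,u,v,w,x} {s}
  W345: {p,s,x}
  W346: {p,s,x}
  W356: {p,q,s,v,w,x}
  W456: {p,s,x}
  W1234: {s} {x}
  W1235: {s} {v,x}
  W1236: {s} {v,x}
  W1245: {s} {x}
  W1246: {s} {x}
  W1256: {s} {u,v,x}
  W1345: {p,s,x}
  W1346: {p,s,x}
  W1356: {p,s,v,x}
  W1456: {p,s,x}
  W2345: {s} {x}
  W2346: {s} {x}
  W2356: {q,v,w,x} {s}
  W2456: {s} {x}
  W3456: {p,s,x}
  W12345: {s} {x}
  W12346: {s} {x}
  W12356: {s} {v,x}
  W12456: {s} {x}
  W13456: {p,s,x}
  W23456: {s} {x}
  W123456: {s} {x}
C dims 10,23,31,25; δ0: rk 8, SNF 1^8; δ1: rk 15, SNF 1^15; δ2: rk 16, SNF 1^16
Ȟ^0 = (10 − 8) − 0 = 2, so Ȟ^0 ≅ Z^2
Ȟ^1 = (23 − 15) − 8 = 0, so Ȟ^1 ≅ 0
Ȟ^2 = (31 − 16) − 15 = 0, so Ȟ^2 ≅ 0

Ȟ^0 = Z^2, Ȟ^1 = 0, Ȟ^2 = 0


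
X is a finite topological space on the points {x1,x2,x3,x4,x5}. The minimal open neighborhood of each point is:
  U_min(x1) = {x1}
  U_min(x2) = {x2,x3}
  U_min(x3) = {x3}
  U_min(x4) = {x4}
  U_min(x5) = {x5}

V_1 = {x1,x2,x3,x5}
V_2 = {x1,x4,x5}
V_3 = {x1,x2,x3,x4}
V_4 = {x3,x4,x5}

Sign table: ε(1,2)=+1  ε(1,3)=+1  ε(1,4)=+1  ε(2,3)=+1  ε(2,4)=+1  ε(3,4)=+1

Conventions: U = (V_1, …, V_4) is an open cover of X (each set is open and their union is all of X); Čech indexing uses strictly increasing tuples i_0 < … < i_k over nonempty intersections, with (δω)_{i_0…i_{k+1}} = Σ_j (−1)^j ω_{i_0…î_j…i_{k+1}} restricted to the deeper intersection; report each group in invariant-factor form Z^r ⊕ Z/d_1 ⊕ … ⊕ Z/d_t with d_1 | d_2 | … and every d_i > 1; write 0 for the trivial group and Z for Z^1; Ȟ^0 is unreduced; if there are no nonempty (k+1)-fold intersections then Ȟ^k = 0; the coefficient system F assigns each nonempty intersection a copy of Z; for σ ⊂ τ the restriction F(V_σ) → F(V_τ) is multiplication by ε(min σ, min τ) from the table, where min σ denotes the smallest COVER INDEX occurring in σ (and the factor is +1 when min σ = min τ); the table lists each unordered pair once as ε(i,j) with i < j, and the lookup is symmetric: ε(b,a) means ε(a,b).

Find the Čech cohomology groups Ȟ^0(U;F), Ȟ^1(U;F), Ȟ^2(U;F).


Ȟ^0 ≅ Z,  Ȟ^1 ≅ 0,  Ȟ^2 ≅ Z

cover nerve:
  V12={x1,x5} V13={x1,x2,x3} V14={x3,x5} V23={x1,x4} V24={x4,x5} V34={x3,x4}
  V123={x1} V124={x5} V134={x3} V234={x4}
C dims 4,6,4; δ0: rk 3, SNF 1^3; δ1: rk 3, SNF 1^3
Ȟ^0: (4−3)−0=1 ⇒ Z
Ȟ^1: (6−3)−3=0 ⇒ 0
Ȟ^2: (4−0)−3=1 ⇒ Z


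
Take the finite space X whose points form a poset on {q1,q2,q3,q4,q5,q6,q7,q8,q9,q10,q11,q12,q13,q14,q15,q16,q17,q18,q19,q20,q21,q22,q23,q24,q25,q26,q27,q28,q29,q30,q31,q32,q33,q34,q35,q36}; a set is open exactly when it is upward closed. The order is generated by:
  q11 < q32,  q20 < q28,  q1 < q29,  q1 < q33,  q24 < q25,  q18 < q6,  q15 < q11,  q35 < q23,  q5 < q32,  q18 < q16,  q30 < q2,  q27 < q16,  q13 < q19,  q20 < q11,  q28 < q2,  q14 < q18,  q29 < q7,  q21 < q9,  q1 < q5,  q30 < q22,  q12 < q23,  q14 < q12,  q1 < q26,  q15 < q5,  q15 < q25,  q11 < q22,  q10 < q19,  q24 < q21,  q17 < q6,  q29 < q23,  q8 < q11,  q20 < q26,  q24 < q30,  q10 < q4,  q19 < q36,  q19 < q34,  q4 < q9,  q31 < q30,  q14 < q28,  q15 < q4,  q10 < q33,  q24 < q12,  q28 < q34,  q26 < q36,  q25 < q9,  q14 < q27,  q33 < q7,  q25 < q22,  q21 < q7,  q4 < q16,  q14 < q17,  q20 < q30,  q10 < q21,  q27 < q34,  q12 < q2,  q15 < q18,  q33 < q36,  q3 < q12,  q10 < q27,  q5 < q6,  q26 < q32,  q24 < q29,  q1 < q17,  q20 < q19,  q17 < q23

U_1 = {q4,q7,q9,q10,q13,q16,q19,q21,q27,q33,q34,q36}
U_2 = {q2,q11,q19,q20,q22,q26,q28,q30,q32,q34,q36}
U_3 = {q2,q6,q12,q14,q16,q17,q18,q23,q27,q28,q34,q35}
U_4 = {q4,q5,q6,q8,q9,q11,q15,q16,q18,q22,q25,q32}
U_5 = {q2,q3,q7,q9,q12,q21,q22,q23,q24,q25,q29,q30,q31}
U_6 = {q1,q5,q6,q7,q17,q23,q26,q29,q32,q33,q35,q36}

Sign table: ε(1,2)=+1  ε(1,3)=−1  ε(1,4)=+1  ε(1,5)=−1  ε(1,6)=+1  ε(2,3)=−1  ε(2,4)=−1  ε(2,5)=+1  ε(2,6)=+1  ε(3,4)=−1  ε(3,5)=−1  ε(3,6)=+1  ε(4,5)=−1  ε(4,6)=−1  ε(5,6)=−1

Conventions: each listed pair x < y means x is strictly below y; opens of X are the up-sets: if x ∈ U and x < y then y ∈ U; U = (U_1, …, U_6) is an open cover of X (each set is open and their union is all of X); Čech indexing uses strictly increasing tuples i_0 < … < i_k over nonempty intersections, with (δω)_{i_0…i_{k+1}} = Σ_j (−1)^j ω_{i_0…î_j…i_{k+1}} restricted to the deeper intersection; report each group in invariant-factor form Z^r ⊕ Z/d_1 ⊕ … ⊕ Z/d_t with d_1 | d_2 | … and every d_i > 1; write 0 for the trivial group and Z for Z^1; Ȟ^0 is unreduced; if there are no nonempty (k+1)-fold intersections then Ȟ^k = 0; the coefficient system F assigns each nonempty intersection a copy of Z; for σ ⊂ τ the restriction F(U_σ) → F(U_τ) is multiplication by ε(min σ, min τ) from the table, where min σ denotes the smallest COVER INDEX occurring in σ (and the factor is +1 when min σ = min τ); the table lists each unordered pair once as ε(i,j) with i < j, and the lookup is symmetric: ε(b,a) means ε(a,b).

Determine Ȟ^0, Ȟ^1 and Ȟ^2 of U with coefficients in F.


nonempty overlaps:
  U12={q19,q34,q36} U13={q16,q27,q34} U14={q4,q9,q16} U15={q7,q9,q21} U16={q7,q33,q36} U23={q2,q28,q34} U24={q11,q22,q32} U25={q2,q22,q30} U26={q26,q32,q36} U34={q6,q16,q18} U35={q2,q12,q23} U36={q6,q17,q23,q35} U45={q9,q22,q25} U46={q5,q6,q32} U56={q7,q23,q29}
  U123={q34} U126={q36} U134={q16} U145={q9} U156={q7} U235={q2} U245={q22} U246={q32} U346={q6} U356={q23}
C dims 6,15,10; δ0: rk 6, SNF 1^5·2; δ1: rk 9, SNF 1^9
degree 0: 6−6−0 = 0 → Ȟ^0 ≅ 0
degree 1: 15−9−6 = 0 plus torsion [2] → Ȟ^1 ≅ Z/2
degree 2: 10−0−9 = 1 → Ȟ^2 ≅ Z

Ȟ^0(U;F) ≅ 0,  Ȟ^1(U;F) ≅ Z/2,  Ȟ^2(U;F) ≅ Z


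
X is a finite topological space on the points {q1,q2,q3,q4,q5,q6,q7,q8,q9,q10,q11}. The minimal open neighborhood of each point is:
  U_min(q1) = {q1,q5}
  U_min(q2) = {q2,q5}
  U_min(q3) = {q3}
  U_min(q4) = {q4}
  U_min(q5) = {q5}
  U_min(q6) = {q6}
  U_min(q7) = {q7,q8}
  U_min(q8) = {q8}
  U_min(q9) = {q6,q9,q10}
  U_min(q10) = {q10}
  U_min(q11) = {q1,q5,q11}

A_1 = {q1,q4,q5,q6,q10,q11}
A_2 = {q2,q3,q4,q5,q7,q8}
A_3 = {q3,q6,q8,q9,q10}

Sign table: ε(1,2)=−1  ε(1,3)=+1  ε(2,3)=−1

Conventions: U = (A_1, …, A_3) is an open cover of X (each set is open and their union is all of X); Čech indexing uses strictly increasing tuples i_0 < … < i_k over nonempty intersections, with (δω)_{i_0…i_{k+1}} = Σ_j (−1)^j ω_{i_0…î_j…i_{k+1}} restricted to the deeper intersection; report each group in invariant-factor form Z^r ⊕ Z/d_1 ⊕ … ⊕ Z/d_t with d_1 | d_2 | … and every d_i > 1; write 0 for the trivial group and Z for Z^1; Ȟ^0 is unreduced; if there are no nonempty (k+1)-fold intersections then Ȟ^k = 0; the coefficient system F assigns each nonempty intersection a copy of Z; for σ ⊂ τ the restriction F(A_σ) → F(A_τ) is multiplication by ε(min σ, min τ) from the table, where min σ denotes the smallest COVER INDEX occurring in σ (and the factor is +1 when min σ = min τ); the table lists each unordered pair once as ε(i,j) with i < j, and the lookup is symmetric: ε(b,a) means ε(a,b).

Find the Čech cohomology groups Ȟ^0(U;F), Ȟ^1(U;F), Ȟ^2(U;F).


nerve simplices:
  A12={q4,q5} A13={q6,q10} A23={q3,q8}
C dims 3,3; δ0: rk 2, SNF 1^2
degree 0: 3−2−0 = 1 → Ȟ^0 ≅ Z
degree 1: 3−0−2 = 1 → Ȟ^1 ≅ Z
degree 2: 0−0−0 = 0 → Ȟ^2 ≅ 0

Ȟ^0 = Z, Ȟ^1 = Z, Ȟ^2 = 0


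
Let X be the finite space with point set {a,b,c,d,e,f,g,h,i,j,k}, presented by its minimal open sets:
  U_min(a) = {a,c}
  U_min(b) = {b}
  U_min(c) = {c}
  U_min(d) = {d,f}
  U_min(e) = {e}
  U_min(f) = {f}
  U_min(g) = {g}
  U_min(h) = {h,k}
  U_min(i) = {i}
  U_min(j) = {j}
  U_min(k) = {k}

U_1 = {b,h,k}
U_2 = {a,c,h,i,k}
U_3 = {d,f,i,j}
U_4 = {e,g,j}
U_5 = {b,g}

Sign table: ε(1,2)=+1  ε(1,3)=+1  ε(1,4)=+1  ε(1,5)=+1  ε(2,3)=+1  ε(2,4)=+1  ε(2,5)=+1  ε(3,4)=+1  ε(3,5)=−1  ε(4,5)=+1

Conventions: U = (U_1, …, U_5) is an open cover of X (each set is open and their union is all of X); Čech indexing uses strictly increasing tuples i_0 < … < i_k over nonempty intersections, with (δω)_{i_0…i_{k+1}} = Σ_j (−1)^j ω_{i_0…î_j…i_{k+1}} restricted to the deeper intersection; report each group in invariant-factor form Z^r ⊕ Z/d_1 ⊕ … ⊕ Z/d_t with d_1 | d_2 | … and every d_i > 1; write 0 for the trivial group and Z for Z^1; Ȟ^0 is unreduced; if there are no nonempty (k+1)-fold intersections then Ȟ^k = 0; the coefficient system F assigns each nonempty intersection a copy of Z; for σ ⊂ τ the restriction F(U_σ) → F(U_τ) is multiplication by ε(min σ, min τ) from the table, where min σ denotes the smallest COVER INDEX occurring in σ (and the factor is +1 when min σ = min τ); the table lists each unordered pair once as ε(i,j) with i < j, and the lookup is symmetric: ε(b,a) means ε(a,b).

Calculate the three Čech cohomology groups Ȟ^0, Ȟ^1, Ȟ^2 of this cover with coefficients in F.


Ȟ^0 = Z, Ȟ^1 = Z, Ȟ^2 = 0

intersection data:
  U12={h,k} U15={b} U23={i} U34={j} U45={g}
C dims 5,5; δ0: rk 4, SNF 1^4
Ȟ^0 = (5 − 4) − 0 = 1, so Ȟ^0 ≅ Z
Ȟ^1 = (5 − 0) − 4 = 1, so Ȟ^1 ≅ Z
Ȟ^2 = (0 − 0) − 0 = 0, so Ȟ^2 ≅ 0


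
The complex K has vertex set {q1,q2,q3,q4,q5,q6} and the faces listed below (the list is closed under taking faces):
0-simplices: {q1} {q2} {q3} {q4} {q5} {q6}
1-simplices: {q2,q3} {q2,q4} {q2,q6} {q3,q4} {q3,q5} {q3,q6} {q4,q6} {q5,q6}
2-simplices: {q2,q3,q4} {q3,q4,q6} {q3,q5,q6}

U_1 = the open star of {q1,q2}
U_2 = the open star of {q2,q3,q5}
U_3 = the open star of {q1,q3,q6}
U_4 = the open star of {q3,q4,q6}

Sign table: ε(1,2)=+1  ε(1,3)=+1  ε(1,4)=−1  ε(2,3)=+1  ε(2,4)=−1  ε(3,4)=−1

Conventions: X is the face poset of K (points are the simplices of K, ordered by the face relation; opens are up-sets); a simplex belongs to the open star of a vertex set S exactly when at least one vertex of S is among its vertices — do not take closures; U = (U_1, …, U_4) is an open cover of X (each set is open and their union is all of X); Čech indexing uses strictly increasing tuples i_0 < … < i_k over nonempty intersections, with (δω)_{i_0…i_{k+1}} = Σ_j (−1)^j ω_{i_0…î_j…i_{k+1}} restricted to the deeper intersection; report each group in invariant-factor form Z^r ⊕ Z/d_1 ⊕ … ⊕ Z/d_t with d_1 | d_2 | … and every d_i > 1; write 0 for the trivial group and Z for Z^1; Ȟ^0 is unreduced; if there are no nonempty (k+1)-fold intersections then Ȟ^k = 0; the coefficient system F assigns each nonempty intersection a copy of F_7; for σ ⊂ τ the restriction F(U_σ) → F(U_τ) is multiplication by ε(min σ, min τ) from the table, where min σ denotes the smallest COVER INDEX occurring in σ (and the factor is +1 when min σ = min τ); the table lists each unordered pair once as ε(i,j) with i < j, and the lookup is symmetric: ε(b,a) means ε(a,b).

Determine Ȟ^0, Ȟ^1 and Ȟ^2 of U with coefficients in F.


Ȟ^0 ≅ Z/7, Ȟ^1 ≅ 0, Ȟ^2 ≅ 0

nerve simplices:
  U1={{q1},{q2},{q2,q3},{q2,q4},{q2,q6},{q2,q3,q4}} U2={{q2},{q3},{q5},{q2,q3},{q2,q4},{q2,q6},{q3,q4},{q3,q5},{q3,q6},{q5,q6},{q2,q3,q4},{q3,q4,q6},{q3,q5,q6}} U3={{q1},{q3},{q6},{q2,q3},{q2,q6},{q3,q4},{q3,q5},{q3,q6},{q4,q6},{q5,q6},{q2,q3,q4},{q3,q4,q6},{q3,q5,q6}} U4={{q3},{q4},{q6},{q2,q3},{q2,q4},{q2,q6},{q3,q4},{q3,q5},{q3,q6},{q4,q6},{q5,q6},{q2,q3,q4},{q3,q4,q6},{q3,q5,q6}}
  U12={{q2},{q2,q3},{q2,q4},{q2,q6},{q2,q3,q4}} U13={{q1},{q2,q3},{q2,q6},{q2,q3,q4}} U14={{q2,q3},{q2,q4},{q2,q6},{q2,q3,q4}} U23={{q3},{q2,q3},{q2,q6},{q3,q4},{q3,q5},{q3,q6},{q5,q6},{q2,q3,q4},{q3,q4,q6},{q3,q5,q6}} U24={{q3},{q2,q3},{q2,q4},{q2,q6},{q3,q4},{q3,q5},{q3,q6},{q5,q6},{q2,q3,q4},{q3,q4,q6},{q3,q5,q6}} U34={{q3},{q6},{q2,q3},{q2,q6},{q3,q4},{q3,q5},{q3,q6},{q4,q6},{q5,q6},{q2,q3,q4},{q3,q4,q6},{q3,q5,q6}}
  U123={{q2,q3},{q2,q6},{q2,q3,q4}} U124={{q2,q3},{q2,q4},{q2,q6},{q2,q3,q4}} U134={{q2,q3},{q2,q6},{q2,q3,q4}} U234={{q3},{q2,q3},{q2,q6},{q3,q4},{q3,q5},{q3,q6},{q5,q6},{q2,q3,q4},{q3,q4,q6},{q3,q5,q6}}
  U1234={{q2,q3},{q2,q6},{q2,q3,q4}}
C dims 4,6,4,1; δ0: rk_F7 3; δ1: rk_F7 3; δ2: rk_F7 1
degree 0: 4−3−0 = 1 → Ȟ^0 ≅ Z/7
degree 1: 6−3−3 = 0 → Ȟ^1 ≅ 0
degree 2: 4−1−3 = 0 → Ȟ^2 ≅ 0


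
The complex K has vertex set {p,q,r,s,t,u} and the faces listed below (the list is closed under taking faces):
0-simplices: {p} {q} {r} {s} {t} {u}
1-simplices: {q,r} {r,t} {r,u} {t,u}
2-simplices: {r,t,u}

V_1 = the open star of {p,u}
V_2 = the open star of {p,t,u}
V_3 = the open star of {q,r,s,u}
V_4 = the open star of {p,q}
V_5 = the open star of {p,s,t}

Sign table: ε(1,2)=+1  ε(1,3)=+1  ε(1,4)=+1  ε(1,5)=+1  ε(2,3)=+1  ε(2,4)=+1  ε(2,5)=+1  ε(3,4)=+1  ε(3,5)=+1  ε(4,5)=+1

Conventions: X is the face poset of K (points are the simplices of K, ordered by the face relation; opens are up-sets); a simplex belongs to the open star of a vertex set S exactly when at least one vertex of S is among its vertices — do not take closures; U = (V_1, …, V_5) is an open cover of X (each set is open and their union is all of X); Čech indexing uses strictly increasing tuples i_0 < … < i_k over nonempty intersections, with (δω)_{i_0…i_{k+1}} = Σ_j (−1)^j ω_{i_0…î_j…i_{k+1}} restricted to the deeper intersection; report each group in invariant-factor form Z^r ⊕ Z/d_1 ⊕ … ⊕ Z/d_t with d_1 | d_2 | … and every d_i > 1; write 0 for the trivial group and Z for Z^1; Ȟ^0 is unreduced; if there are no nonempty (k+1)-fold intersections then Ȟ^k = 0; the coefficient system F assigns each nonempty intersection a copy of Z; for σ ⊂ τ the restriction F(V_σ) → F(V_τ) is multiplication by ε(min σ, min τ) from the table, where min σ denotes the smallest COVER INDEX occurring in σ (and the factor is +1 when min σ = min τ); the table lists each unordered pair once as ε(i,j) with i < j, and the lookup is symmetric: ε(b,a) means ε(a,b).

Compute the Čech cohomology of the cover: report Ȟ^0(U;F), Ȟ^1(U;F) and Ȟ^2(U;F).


Ȟ^0 = Z; Ȟ^1 = Z; Ȟ^2 = 0

intersection data:
  V1={{p},{u},{r,u},{t,u},{r,t,u}} V2={{p},{t},{u},{r,t},{r,u},{t,u},{r,t,u}} V3={{q},{r},{s},{u},{q,r},{r,t},{r,u},{t,u},{r,t,u}} V4={{p},{q},{q,r}} V5={{p},{s},{t},{r,t},{t,u},{r,t,u}}
  V12={{p},{u},{r,u},{t,u},{r,t,u}} V13={{u},{r,u},{t,u},{r,t,u}} V14={{p}} V15={{p},{t,u},{r,t,u}} V23={{u},{r,t},{r,u},{t,u},{r,t,u}} V24={{p}} V25={{p},{t},{r,t},{t,u},{r,t,u}} V34={{q},{q,r}} V35={{s},{r,t},{t,u},{r,t,u}} V45={{p}}
  V123={{u},{r,u},{t,u},{r,t,u}} V124={{p}} V125={{p},{t,u},{r,t,u}} V135={{t,u},{r,t,u}} V145={{p}} V235={{r,t},{t,u},{r,t,u}} V245={{p}}
  V1235={{t,u},{r,t,u}} V1245={{p}}
C dims 5,10,7,2; δ0: rk 4, SNF 1^4; δ1: rk 5, SNF 1^5; δ2: rk 2, SNF 1^2
Ȟ^0 = (5 − 4) − 0 = 1, so Ȟ^0 ≅ Z
Ȟ^1 = (10 − 5) − 4 = 1, so Ȟ^1 ≅ Z
Ȟ^2 = (7 − 2) − 5 = 0, so Ȟ^2 ≅ 0


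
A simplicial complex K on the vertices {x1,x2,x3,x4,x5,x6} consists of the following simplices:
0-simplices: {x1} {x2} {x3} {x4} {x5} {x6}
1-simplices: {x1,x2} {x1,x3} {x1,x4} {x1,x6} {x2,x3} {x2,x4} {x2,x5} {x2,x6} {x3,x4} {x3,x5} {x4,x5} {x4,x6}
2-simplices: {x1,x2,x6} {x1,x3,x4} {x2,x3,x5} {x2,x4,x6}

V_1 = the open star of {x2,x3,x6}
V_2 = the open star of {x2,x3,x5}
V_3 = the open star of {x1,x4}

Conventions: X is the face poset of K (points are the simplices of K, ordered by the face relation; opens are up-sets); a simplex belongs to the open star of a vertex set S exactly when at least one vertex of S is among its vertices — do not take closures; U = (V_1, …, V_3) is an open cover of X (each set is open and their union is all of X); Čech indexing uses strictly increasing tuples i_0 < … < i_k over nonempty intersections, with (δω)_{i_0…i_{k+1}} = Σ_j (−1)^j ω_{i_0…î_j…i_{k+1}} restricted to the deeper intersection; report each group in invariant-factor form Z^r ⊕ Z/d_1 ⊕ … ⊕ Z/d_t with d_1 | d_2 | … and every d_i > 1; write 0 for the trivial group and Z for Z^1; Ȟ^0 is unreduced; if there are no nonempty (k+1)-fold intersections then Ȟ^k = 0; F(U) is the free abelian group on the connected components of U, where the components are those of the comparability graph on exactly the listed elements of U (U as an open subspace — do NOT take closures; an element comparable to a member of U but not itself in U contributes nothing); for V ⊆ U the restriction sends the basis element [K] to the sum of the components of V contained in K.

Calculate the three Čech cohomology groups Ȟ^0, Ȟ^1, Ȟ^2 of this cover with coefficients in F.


Ȟ^0 = Z,  Ȟ^1 = Z^3,  Ȟ^2 = 0

nonempty intersections:
  V1={{x2},{x3},{x6},{x1,x2},{x1,x3},{x1,x6},{x2,x3},{x2,x4},{x2,x5},{x2,x6},{x3,x4},{x3,x5},{x4,x6},{x1,x2,x6},{x1,x3,x4},{x2,x3,x5},{x2,x4,x6}} V2={{x2},{x3},{x5},{x1,x2},{x1,x3},{x2,x3},{x2,x4},{x2,x5},{x2,x6},{x3,x4},{x3,x5},{x4,x5},{x1,x2,x6},{x1,x3,x4},{x2,x3,x5},{x2,x4,x6}} V3={{x1},{x4},{x1,x2},{x1,x3},{x1,x4},{x1,x6},{x2,x4},{x3,x4},{x4,x5},{x4,x6},{x1,x2,x6},{x1,x3,x4},{x2,x4,x6}}
  V12={{x2},{x3},{x1,x2},{x1,x3},{x2,x3},{x2,x4},{x2,x5},{x2,x6},{x3,x4},{x3,x5},{x1,x2,x6},{x1,x3,x4},{x2,x3,x5},{x2,x4,x6}} V13={{x1,x2},{x1,x3},{x1,x6},{x2,x4},{x3,x4},{x4,x6},{x1,x2,x6},{x1,x3,x4},{x2,x4,x6}} V23={{x1,x2},{x1,x3},{x2,x4},{x3,x4},{x4,x5},{x1,x2,x6},{x1,x3,x4},{x2,x4,x6}}
  V123={{x1,x2},{x1,x3},{x2,x4},{x3,x4},{x1,x2,x6},{x1,x3,x4},{x2,x4,x6}}
components per intersection:
  V1: {{x2},{x3},{x6},{x1,x2},{x1,x3},{x1,x6},{x2,x3},{x2,x4},{x2,x5},{x2,x6},{x3,x4},{x3,x5},{x4,x6},{x1,x2,x6},{x1,x3,x4},{x2,x3,x5},{x2,x4,x6}}
  V2: {{x2},{x3},{x5},{x1,x2},{x1,x3},{x2,x3},{x2,x4},{x2,x5},{x2,x6},{x3,x4},{x3,x5},{x4,x5},{x1,x2,x6},{x1,x3,x4},{x2,x3,x5},{x2,x4,x6}}
  V3: {{x1},{x4},{x1,x2},{x1,x3},{x1,x4},{x1,x6},{x2,x4},{x3,x4},{x4,x5},{x4,x6},{x1,x2,x6},{x1,x3,x4},{x2,x4,x6}}
  V12: {{x2},{x3},{x1,x2},{x1,x3},{x2,x3},{x2,x4},{x2,x5},{x2,x6},{x3,x4},{x3,x5},{x1,x2,x6},{x1,x3,x4},{x2,x3,x5},{x2,x4,x6}}
  V13: {{x1,x2},{x1,x6},{x1,x2,x6}} {{x1,x3},{x3,x4},{x1,x3,x4}} {{x2,x4},{x4,x6},{x2,x4,x6}}
  V23: {{x1,x2},{x1,x2,x6}} {{x1,x3},{x3,x4},{x1,x3,x4}} {{x2,x4},{x2,x4,x6}} {{x4,x5}}
  V123: {{x1,x2},{x1,x2,x6}} {{x1,x3},{x3,x4},{x1,x3,x4}} {{x2,x4},{x2,x4,x6}}
C dims 3,8,3; δ0: rk 2, SNF 1^2; δ1: rk 3, SNF 1^3
Ȟ^0: (3−2)−0=1 ⇒ Z
Ȟ^1: (8−3)−2=3 ⇒ Z^3
Ȟ^2: (3−0)−3=0 ⇒ 0


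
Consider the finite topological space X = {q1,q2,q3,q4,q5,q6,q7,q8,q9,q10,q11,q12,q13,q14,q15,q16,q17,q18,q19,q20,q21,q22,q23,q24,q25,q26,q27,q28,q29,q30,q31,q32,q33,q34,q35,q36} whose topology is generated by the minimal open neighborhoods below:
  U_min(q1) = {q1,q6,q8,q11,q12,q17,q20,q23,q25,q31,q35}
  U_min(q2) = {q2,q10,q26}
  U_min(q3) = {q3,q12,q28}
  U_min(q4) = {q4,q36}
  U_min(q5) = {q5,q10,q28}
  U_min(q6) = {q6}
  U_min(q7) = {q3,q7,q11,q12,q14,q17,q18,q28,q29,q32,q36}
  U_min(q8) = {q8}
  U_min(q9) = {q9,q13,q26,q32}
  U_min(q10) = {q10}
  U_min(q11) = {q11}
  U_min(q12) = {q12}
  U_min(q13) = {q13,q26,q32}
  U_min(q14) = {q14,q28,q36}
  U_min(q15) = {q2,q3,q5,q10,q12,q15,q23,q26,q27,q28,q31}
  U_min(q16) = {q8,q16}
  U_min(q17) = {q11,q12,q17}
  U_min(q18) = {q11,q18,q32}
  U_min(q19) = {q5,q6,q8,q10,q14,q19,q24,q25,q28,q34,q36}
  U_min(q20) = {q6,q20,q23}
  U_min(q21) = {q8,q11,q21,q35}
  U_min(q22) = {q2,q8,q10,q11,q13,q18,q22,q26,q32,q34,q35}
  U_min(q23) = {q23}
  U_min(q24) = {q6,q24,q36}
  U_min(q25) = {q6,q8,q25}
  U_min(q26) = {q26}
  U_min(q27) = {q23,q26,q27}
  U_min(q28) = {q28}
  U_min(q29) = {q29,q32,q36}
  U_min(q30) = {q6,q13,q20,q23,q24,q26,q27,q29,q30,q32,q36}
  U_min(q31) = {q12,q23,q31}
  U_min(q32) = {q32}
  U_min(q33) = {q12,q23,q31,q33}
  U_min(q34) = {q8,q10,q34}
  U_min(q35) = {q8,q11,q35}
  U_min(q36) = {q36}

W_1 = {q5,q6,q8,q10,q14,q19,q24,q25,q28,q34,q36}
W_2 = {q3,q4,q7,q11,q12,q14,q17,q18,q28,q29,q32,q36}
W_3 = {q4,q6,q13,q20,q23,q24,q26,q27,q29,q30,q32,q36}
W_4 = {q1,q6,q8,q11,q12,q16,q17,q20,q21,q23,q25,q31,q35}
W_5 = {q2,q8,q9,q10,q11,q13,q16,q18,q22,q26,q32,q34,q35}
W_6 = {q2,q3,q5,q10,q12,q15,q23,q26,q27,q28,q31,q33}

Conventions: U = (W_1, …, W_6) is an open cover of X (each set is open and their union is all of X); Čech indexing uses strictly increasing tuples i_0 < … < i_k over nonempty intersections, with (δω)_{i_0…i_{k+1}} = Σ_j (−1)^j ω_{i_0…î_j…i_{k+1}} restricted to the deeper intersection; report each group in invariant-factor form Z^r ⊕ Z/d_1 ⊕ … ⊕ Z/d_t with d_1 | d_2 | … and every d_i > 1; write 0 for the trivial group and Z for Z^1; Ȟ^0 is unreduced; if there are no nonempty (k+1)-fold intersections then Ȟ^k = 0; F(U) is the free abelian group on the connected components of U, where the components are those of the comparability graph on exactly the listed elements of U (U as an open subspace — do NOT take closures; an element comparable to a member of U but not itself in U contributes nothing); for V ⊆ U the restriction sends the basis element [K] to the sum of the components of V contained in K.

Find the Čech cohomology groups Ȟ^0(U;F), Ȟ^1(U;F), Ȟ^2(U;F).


cover nerve:
  W12={q14,q28,q36} W13={q6,q24,q36} W14={q6,q8,q25} W15={q8,q10,q34} W16={q5,q10,q28} W23={q4,q29,q32,q36} W24={q11,q12,q17} W25={q11,q18,q32} W26={q3,q12,q28} W34={q6,q20,q23} W35={q13,q26,q32} W36={q23,q26,q27} W45={q8,q11,q16,q35} W46={q12,q23,q31} W56={q2,q10,q26}
  W123={q36} W126={q28} W134={q6} W145={q8} W156={q10} W235={q32} W245={q11} W246={q12} W346={q23} W356={q26}
components per intersection:
  W1: {q5,q6,q8,q10,q14,q19,q24,q25,q28,q34,q36}
  W2: {q3,q4,q7,q11,q12,q14,q17,q18,q28,q29,q32,q36}
  W3: {q4,q6,q13,q20,q23,q24,q26,q27,q29,q30,q32,q36}
  W4: {q1,q6,q8,q11,q12,q16,q17,q20,q21,q23,q25,q31,q35}
  W5: {q2,q8,q9,q10,q11,q13,q16,q18,q22,q26,q32,q34,q35}
  W6: {q2,q3,q5,q10,q12,q15,q23,q26,q27,q28,q31,q33}
  W12: {q14,q28,q36}
  W13: {q6,q24,q36}
  W14: {q6,q8,q25}
  W15: {q8,q10,q34}
  W16: {q5,q10,q28}
  W23: {q4,q29,q32,q36}
  W24: {q11,q12,q17}
  W25: {q11,q18,q32}
  W26: {q3,q12,q28}
  W34: {q6,q20,q23}
  W35: {q13,q26,q32}
  W36: {q23,q26,q27}
  W45: {q8,q11,q16,q35}
  W46: {q12,q23,q31}
  W56: {q2,q10,q26}
  W123: {q36}
  W126: {q28}
  W134: {q6}
  W145: {q8}
  W156: {q10}
  W235: {q32}
  W245: {q11}
  W246: {q12}
  W346: {q23}
  W356: {q26}
C dims 6,15,10; δ0: rk 5, SNF 1^5; δ1: rk 10, SNF 1^9·2
Ȟ^0: (6−5)−0=1 ⇒ Z
Ȟ^1: (15−10)−5=0 ⇒ 0
Ȟ^2: (10−0)−10=0 plus torsion [2] ⇒ Z/2

Ȟ^0 = Z, Ȟ^1 = 0, Ȟ^2 = Z/2
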